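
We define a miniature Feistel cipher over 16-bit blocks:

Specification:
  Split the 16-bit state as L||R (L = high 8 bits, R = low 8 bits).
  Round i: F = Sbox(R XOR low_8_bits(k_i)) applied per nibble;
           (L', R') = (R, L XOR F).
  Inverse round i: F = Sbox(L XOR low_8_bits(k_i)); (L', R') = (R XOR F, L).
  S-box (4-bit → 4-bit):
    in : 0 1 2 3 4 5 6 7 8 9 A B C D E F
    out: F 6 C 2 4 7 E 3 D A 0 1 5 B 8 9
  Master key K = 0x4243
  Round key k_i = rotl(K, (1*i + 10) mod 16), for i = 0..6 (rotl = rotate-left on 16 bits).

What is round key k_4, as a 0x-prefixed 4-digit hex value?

K = 0x4243
k_0 = rotl(K, (1*0+10) mod 16) = rotl(K, 10) = 0x0D09
k_1 = rotl(K, (1*1+10) mod 16) = rotl(K, 11) = 0x1A12
k_2 = rotl(K, (1*2+10) mod 16) = rotl(K, 12) = 0x3424
k_3 = rotl(K, (1*3+10) mod 16) = rotl(K, 13) = 0x6848
k_4 = rotl(K, (1*4+10) mod 16) = rotl(K, 14) = 0xD090

0xD090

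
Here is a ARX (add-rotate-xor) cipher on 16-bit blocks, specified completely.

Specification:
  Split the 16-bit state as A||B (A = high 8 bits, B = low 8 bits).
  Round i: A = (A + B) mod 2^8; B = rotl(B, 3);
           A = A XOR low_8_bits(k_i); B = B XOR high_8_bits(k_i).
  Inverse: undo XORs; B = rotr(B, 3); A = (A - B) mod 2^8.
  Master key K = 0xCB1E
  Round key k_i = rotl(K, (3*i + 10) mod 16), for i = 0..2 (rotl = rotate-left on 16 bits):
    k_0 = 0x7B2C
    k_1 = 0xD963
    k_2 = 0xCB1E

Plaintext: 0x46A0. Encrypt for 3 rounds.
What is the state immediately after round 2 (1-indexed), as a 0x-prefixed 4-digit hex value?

0x2B2A

s_0 = plaintext = 0x46A0
s_1 = Round(s_0, k_0) = 0xCA7E
s_2 = Round(s_1, k_1) = 0x2B2A
s_3 = Round(s_2, k_2) = 0x4B9A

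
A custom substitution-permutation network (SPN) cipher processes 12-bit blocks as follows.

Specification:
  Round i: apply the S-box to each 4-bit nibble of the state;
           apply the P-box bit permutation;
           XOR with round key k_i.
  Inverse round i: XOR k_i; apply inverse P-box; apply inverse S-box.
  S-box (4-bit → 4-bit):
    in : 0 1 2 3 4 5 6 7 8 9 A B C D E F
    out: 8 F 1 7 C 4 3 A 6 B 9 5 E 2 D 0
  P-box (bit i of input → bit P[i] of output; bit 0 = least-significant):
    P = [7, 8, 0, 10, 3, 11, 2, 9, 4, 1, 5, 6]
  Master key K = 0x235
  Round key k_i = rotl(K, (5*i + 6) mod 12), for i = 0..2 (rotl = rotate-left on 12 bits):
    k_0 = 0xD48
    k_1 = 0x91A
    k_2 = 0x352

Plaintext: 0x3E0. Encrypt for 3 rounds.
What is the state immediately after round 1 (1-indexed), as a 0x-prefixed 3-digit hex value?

0xB76

s_0 = plaintext = 0x3E0
s_1 = Round(s_0, k_0) = 0xB76
s_2 = Round(s_1, k_1) = 0x2AA
s_3 = Round(s_2, k_2) = 0x5CA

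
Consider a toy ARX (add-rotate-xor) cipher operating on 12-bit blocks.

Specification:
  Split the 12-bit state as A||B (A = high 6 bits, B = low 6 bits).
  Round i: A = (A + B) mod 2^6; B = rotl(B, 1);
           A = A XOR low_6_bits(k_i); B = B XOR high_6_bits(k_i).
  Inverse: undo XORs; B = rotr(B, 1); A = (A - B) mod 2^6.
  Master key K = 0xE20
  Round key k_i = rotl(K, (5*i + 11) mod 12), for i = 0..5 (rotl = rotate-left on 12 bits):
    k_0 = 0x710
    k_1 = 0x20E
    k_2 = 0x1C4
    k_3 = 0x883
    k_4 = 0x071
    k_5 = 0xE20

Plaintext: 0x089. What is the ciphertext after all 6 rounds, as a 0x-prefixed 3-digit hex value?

s_0 = plaintext = 0x089
s_1 = Round(s_0, k_0) = 0x6CE
s_2 = Round(s_1, k_1) = 0x9D4
s_3 = Round(s_2, k_2) = 0xFEF
s_4 = Round(s_3, k_3) = 0xB7D
s_5 = Round(s_4, k_4) = 0x6FA
s_6 = Round(s_5, k_5) = 0xD4D

0xD4D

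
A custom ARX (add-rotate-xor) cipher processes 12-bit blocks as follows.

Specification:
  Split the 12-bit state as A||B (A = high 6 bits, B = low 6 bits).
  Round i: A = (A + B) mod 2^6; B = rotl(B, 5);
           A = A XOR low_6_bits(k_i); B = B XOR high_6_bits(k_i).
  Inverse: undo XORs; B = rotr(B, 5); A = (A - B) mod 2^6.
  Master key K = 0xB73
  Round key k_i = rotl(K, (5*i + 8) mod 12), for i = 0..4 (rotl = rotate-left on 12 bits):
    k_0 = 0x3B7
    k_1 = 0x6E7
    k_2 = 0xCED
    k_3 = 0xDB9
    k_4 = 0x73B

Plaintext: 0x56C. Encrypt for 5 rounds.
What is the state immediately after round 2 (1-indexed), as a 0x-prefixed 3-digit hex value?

0xA57

s_0 = plaintext = 0x56C
s_1 = Round(s_0, k_0) = 0xD98
s_2 = Round(s_1, k_1) = 0xA57
s_3 = Round(s_2, k_2) = 0xB58
s_4 = Round(s_3, k_3) = 0xF3A
s_5 = Round(s_4, k_4) = 0x341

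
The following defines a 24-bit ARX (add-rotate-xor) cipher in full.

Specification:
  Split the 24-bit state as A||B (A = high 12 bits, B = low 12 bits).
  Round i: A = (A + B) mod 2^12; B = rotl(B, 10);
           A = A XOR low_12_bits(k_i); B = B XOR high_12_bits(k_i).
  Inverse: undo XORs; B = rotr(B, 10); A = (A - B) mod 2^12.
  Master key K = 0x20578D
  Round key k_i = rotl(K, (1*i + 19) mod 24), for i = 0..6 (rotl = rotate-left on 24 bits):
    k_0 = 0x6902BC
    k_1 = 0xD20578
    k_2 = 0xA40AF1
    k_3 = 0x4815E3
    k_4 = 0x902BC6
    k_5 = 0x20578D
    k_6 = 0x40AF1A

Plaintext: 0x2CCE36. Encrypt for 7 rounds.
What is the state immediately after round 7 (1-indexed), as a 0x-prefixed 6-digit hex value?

0xE62FDD

s_0 = plaintext = 0x2CCE36
s_1 = Round(s_0, k_0) = 0x3BED1D
s_2 = Round(s_1, k_1) = 0x5A3A67
s_3 = Round(s_2, k_2) = 0xAFB4D9
s_4 = Round(s_3, k_3) = 0xA371B7
s_5 = Round(s_4, k_4) = 0x02856F
s_6 = Round(s_5, k_5) = 0x21AF5E
s_7 = Round(s_6, k_6) = 0xE62FDD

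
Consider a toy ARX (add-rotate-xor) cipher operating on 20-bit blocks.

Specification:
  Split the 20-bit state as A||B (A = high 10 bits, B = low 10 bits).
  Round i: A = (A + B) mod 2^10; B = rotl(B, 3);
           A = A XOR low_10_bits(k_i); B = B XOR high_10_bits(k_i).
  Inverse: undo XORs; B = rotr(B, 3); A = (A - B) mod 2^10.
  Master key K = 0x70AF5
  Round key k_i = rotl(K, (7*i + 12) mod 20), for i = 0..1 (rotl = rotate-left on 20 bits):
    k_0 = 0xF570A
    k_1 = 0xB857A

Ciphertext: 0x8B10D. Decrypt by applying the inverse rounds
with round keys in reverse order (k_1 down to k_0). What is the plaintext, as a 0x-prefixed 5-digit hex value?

s_0 = ciphertext = 0x8B10D
s_1 = InvRound(s_0, k_1) = 0x3667D
s_2 = InvRound(s_1, k_0) = 0xE7835

0xE7835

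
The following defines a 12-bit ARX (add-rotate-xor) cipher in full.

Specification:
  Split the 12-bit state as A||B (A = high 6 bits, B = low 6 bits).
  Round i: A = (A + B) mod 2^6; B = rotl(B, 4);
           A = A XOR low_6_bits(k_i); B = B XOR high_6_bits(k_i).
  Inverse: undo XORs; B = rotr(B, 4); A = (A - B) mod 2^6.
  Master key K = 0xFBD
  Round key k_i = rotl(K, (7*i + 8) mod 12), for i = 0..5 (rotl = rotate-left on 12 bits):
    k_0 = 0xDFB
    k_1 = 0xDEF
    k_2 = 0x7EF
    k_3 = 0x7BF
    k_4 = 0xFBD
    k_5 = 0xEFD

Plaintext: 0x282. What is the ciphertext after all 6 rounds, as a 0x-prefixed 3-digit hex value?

0xCD2

s_0 = plaintext = 0x282
s_1 = Round(s_0, k_0) = 0xDD7
s_2 = Round(s_1, k_1) = 0x842
s_3 = Round(s_2, k_2) = 0x33F
s_4 = Round(s_3, k_3) = 0xD21
s_5 = Round(s_4, k_4) = 0xA26
s_6 = Round(s_5, k_5) = 0xCD2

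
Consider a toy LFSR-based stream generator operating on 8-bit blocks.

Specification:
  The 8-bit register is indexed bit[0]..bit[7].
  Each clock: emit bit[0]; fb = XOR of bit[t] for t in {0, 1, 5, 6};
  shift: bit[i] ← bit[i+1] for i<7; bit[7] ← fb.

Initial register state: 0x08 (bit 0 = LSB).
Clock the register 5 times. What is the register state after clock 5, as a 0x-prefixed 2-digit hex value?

0xE0

reg_0 = 0x08
clock 1: out=0, reg = 0x04
clock 2: out=0, reg = 0x02
clock 3: out=0, reg = 0x81
clock 4: out=1, reg = 0xC0
clock 5: out=0, reg = 0xE0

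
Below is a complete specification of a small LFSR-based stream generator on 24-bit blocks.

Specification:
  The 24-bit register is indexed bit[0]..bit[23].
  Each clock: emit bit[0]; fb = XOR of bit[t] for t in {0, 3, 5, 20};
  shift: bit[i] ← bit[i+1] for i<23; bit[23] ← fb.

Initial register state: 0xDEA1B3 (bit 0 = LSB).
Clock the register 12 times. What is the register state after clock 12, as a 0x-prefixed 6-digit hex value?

0xDD5DEA

reg_0 = 0xDEA1B3
clock 1: out=1, reg = 0xEF50D9
clock 2: out=1, reg = 0x77A86C
clock 3: out=0, reg = 0xBBD436
clock 4: out=0, reg = 0x5DEA1B
clock 5: out=1, reg = 0xAEF50D
clock 6: out=1, reg = 0x577A86
clock 7: out=0, reg = 0xABBD43
clock 8: out=1, reg = 0xD5DEA1
clock 9: out=1, reg = 0xEAEF50
clock 10: out=0, reg = 0x7577A8
clock 11: out=0, reg = 0xBABBD4
clock 12: out=0, reg = 0xDD5DEA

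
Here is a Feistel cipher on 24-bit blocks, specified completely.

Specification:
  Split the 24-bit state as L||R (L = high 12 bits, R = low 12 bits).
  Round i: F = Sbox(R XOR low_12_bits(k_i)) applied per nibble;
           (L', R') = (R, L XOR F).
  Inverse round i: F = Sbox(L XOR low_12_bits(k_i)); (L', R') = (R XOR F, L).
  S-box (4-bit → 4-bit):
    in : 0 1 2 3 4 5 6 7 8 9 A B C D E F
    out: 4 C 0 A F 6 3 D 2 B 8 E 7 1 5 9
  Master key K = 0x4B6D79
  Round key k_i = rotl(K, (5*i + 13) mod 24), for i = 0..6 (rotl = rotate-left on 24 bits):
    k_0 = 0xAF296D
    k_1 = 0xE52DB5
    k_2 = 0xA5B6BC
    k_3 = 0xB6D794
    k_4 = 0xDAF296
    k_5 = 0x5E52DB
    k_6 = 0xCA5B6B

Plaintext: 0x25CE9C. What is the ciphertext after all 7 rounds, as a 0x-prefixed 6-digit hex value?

s_0 = plaintext = 0x25CE9C
s_1 = Round(s_0, k_0) = 0xE9CFC0
s_2 = Round(s_1, k_1) = 0xFC0E4A
s_3 = Round(s_2, k_2) = 0xE4AD53
s_4 = Round(s_3, k_3) = 0xD53637
s_5 = Round(s_4, k_4) = 0x6372DF
s_6 = Round(s_5, k_5) = 0x2DF278
s_7 = Round(s_6, k_6) = 0x278915

0x278915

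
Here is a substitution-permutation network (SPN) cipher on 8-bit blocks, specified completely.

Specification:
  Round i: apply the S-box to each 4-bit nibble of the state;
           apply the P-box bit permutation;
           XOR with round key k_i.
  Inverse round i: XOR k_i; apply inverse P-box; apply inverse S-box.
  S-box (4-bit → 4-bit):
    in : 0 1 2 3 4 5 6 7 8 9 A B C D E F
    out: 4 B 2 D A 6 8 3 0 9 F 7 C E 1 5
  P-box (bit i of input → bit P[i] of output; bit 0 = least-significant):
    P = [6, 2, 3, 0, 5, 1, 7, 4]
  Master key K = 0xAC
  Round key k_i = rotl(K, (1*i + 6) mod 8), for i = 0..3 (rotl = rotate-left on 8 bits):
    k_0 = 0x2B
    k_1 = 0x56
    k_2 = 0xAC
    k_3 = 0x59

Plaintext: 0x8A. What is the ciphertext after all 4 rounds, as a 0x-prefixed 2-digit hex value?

0xB4

s_0 = plaintext = 0x8A
s_1 = Round(s_0, k_0) = 0x66
s_2 = Round(s_1, k_1) = 0x47
s_3 = Round(s_2, k_2) = 0xFA
s_4 = Round(s_3, k_3) = 0xB4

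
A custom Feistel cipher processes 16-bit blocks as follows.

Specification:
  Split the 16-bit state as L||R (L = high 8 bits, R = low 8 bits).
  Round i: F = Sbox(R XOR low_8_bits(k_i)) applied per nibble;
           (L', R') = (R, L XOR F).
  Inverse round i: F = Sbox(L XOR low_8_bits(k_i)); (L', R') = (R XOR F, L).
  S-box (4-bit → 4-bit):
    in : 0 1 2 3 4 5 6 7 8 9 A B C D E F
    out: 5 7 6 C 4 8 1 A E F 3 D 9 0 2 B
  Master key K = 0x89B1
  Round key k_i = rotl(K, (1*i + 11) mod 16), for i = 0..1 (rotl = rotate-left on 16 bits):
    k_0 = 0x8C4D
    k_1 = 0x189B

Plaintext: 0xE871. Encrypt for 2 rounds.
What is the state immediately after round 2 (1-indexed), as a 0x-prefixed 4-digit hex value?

0x21A2

s_0 = plaintext = 0xE871
s_1 = Round(s_0, k_0) = 0x7121
s_2 = Round(s_1, k_1) = 0x21A2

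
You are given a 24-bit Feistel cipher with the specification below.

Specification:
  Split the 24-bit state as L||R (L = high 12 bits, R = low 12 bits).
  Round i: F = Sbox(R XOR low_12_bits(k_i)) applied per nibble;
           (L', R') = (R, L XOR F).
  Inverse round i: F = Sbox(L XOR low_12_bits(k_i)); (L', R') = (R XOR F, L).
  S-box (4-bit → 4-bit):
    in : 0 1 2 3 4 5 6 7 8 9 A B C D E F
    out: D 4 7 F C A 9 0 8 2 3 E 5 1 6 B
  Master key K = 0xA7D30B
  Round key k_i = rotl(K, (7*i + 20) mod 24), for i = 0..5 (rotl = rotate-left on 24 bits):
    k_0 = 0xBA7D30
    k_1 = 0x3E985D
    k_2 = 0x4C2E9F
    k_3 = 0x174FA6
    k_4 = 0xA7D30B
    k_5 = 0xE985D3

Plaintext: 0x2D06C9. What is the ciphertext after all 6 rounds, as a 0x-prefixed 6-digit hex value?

0x7DC653

s_0 = plaintext = 0x2D06C9
s_1 = Round(s_0, k_0) = 0x6C9C62
s_2 = Round(s_1, k_1) = 0xC62A32
s_3 = Round(s_2, k_2) = 0xA32053
s_4 = Round(s_3, k_3) = 0x053188
s_5 = Round(s_4, k_4) = 0x1887DC
s_6 = Round(s_5, k_5) = 0x7DC653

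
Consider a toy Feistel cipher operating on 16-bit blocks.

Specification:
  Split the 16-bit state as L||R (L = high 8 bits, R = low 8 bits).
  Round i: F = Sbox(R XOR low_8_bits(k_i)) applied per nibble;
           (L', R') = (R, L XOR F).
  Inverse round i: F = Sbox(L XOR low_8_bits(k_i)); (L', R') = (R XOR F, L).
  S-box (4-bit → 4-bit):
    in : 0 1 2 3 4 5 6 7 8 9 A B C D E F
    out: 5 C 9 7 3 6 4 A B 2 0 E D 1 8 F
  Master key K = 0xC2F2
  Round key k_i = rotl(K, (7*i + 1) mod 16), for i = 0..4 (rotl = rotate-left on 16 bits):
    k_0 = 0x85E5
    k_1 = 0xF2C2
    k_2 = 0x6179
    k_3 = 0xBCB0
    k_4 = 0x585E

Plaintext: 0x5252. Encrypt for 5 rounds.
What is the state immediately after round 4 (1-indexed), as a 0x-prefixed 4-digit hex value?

0x0616

s_0 = plaintext = 0x5252
s_1 = Round(s_0, k_0) = 0x52B8
s_2 = Round(s_1, k_1) = 0xB8F2
s_3 = Round(s_2, k_2) = 0xF206
s_4 = Round(s_3, k_3) = 0x0616
s_5 = Round(s_4, k_4) = 0x163D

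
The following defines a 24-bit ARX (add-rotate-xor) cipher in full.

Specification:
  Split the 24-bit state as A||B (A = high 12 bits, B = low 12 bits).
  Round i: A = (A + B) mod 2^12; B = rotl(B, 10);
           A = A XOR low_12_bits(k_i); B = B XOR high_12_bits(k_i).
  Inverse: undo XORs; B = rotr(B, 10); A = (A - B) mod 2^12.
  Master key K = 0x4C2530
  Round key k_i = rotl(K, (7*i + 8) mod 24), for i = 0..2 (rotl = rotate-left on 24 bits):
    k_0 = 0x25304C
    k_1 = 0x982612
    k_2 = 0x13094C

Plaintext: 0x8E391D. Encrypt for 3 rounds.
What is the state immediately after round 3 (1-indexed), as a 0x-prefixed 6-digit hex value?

0x1B5F11

s_0 = plaintext = 0x8E391D
s_1 = Round(s_0, k_0) = 0x24C414
s_2 = Round(s_1, k_1) = 0x072887
s_3 = Round(s_2, k_2) = 0x1B5F11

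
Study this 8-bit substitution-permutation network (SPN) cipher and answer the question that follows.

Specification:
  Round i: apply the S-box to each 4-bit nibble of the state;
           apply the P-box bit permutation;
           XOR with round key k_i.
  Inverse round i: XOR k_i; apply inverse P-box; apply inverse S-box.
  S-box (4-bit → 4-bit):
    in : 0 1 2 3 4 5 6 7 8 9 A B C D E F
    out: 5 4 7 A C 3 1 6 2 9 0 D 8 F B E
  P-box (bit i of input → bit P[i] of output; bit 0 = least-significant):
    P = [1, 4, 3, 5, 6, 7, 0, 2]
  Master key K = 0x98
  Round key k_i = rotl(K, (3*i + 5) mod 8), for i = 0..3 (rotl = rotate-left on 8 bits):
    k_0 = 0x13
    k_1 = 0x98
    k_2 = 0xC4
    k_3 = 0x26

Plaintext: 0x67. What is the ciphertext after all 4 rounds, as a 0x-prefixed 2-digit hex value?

0x40

s_0 = plaintext = 0x67
s_1 = Round(s_0, k_0) = 0x4B
s_2 = Round(s_1, k_1) = 0xB7
s_3 = Round(s_2, k_2) = 0x99
s_4 = Round(s_3, k_3) = 0x40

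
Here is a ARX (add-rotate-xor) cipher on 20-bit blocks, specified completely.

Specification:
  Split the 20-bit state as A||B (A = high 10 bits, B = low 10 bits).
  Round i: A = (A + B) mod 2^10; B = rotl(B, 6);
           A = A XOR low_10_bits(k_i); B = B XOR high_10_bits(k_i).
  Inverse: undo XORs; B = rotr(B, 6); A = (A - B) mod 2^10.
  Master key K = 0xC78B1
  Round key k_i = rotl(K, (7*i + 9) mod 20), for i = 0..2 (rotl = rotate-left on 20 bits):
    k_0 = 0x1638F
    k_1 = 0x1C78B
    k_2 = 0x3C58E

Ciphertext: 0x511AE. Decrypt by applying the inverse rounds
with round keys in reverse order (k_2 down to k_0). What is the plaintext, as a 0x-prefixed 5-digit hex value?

s_0 = ciphertext = 0x511AE
s_1 = InvRound(s_0, k_2) = 0xB55F5
s_2 = InvRound(s_1, k_1) = 0x46046
s_3 = InvRound(s_2, k_0) = 0x2DDE0

0x2DDE0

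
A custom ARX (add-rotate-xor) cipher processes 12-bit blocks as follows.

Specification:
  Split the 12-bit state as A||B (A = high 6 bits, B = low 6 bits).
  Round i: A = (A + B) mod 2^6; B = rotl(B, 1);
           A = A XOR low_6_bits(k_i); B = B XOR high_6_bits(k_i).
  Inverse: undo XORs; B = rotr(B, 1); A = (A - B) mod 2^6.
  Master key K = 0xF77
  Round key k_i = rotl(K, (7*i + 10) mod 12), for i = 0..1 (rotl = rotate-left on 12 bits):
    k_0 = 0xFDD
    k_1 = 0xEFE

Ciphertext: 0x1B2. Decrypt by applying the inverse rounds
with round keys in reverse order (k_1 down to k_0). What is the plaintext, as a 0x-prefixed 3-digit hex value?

s_0 = ciphertext = 0x1B2
s_1 = InvRound(s_0, k_1) = 0x524
s_2 = InvRound(s_1, k_0) = 0x72D

0x72D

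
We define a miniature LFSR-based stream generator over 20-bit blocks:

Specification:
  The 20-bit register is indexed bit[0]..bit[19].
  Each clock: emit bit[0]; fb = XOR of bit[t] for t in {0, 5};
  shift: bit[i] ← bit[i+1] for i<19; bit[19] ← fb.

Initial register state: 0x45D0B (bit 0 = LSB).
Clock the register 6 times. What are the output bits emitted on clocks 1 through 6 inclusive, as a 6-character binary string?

110100

reg_0 = 0x45D0B
clock 1: out=1, reg = 0xA2E85
clock 2: out=1, reg = 0xD1742
clock 3: out=0, reg = 0x68BA1
clock 4: out=1, reg = 0x345D0
clock 5: out=0, reg = 0x1A2E8
clock 6: out=0, reg = 0x8D174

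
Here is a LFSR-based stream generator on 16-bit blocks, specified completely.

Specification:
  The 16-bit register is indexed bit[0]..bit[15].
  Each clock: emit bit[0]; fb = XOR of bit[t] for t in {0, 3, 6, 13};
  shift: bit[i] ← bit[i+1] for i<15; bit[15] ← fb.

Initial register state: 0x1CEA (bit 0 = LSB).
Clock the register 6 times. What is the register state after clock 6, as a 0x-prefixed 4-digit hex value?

0x9073

reg_0 = 0x1CEA
clock 1: out=0, reg = 0x0E75
clock 2: out=1, reg = 0x073A
clock 3: out=0, reg = 0x839D
clock 4: out=1, reg = 0x41CE
clock 5: out=0, reg = 0x20E7
clock 6: out=1, reg = 0x9073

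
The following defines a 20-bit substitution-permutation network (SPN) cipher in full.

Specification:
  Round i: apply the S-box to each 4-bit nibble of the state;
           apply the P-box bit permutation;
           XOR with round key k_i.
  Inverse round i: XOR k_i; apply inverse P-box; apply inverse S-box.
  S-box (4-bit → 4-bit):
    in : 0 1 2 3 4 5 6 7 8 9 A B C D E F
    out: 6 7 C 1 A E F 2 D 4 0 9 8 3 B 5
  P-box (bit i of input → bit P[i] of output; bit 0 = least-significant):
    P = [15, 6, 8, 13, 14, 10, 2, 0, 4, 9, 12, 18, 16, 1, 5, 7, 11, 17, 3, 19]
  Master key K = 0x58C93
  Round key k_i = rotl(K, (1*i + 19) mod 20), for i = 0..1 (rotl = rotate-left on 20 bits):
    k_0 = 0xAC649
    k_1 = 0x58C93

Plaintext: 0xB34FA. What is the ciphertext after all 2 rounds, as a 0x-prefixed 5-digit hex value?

s_0 = plaintext = 0xB34FA
s_1 = Round(s_0, k_0) = 0x78C4D
s_2 = Round(s_1, k_1) = 0x20872

0x20872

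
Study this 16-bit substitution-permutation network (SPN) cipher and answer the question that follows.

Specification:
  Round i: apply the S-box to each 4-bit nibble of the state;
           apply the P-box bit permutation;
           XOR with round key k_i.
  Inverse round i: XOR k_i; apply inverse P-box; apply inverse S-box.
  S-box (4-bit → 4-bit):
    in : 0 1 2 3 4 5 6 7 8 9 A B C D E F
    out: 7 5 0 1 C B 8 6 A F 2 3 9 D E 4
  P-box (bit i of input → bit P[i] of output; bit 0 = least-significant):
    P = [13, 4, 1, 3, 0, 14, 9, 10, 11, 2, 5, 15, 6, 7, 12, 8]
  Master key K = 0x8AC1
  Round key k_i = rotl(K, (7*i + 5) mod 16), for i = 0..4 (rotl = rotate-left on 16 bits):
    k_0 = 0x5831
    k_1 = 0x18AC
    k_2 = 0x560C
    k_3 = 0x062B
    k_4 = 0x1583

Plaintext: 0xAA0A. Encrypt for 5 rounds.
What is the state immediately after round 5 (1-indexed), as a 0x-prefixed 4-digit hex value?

s_0 = plaintext = 0xAA0A
s_1 = Round(s_0, k_0) = 0x1AA4
s_2 = Round(s_1, k_1) = 0x48E2
s_3 = Round(s_2, k_2) = 0x8108
s_4 = Round(s_3, k_3) = 0x4D92
s_5 = Round(s_4, k_4) = 0xCAA2

0xCAA2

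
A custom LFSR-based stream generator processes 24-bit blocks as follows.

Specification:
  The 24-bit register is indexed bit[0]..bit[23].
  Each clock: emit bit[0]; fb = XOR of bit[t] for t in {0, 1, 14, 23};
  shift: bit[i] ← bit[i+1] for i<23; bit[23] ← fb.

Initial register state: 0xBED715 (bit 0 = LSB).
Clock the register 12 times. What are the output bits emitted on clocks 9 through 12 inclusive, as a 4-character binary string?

1110

reg_0 = 0xBED715
clock 1: out=1, reg = 0xDF6B8A
clock 2: out=0, reg = 0xEFB5C5
clock 3: out=1, reg = 0x77DAE2
clock 4: out=0, reg = 0x3BED71
clock 5: out=1, reg = 0x1DF6B8
clock 6: out=0, reg = 0x8EFB5C
clock 7: out=0, reg = 0x477DAE
clock 8: out=0, reg = 0x23BED7
clock 9: out=1, reg = 0x11DF6B
clock 10: out=1, reg = 0x88EFB5
clock 11: out=1, reg = 0xC477DA
clock 12: out=0, reg = 0xE23BED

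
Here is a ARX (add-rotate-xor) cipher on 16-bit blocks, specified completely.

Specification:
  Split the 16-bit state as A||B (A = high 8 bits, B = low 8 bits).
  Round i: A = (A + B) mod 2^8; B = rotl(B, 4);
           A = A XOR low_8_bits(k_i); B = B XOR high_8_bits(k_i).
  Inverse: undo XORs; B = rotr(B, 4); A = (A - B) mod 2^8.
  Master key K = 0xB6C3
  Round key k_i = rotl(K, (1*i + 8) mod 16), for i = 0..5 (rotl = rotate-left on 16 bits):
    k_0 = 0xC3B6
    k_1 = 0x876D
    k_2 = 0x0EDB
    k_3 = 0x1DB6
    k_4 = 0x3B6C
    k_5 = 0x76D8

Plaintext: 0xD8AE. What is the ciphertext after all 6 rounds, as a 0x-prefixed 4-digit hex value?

0x202D

s_0 = plaintext = 0xD8AE
s_1 = Round(s_0, k_0) = 0x3029
s_2 = Round(s_1, k_1) = 0x3415
s_3 = Round(s_2, k_2) = 0x925F
s_4 = Round(s_3, k_3) = 0x47E8
s_5 = Round(s_4, k_4) = 0x43B5
s_6 = Round(s_5, k_5) = 0x202D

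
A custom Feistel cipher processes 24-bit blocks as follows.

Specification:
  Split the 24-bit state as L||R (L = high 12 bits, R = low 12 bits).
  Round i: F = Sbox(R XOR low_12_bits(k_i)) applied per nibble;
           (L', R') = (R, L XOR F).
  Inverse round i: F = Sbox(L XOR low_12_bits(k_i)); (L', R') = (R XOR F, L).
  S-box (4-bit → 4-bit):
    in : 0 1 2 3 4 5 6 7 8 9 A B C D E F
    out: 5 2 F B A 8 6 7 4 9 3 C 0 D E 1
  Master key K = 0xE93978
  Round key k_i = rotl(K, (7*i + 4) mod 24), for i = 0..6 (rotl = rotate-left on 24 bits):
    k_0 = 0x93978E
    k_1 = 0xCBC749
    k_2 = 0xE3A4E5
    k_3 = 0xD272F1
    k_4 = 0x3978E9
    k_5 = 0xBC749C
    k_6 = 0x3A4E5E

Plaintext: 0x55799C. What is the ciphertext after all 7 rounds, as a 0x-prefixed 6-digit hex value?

s_0 = plaintext = 0x55799C
s_1 = Round(s_0, k_0) = 0x99CB78
s_2 = Round(s_1, k_1) = 0xB7892E
s_3 = Round(s_2, k_2) = 0x92E674
s_4 = Round(s_3, k_3) = 0x674366
s_5 = Round(s_4, k_4) = 0x366A35
s_6 = Round(s_5, k_5) = 0xA35D5F
s_7 = Round(s_6, k_6) = 0xD5F167

0xD5F167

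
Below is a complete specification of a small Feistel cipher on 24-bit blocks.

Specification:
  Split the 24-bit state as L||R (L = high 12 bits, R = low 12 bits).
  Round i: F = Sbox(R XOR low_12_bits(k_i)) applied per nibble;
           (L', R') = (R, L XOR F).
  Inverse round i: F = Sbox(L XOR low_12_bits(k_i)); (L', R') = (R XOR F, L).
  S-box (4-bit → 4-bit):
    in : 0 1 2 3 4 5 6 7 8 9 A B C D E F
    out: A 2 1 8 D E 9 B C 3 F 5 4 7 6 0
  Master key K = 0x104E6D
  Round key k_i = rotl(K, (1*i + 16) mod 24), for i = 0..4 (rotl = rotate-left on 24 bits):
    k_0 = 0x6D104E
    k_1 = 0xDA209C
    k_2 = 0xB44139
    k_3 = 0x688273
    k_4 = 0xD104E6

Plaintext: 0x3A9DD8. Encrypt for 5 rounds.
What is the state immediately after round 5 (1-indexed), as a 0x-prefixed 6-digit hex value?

0xDFB569

s_0 = plaintext = 0x3A9DD8
s_1 = Round(s_0, k_0) = 0xDD8490
s_2 = Round(s_1, k_1) = 0x49007C
s_3 = Round(s_2, k_2) = 0x07C64E
s_4 = Round(s_3, k_3) = 0x64EDFB
s_5 = Round(s_4, k_4) = 0xDFB569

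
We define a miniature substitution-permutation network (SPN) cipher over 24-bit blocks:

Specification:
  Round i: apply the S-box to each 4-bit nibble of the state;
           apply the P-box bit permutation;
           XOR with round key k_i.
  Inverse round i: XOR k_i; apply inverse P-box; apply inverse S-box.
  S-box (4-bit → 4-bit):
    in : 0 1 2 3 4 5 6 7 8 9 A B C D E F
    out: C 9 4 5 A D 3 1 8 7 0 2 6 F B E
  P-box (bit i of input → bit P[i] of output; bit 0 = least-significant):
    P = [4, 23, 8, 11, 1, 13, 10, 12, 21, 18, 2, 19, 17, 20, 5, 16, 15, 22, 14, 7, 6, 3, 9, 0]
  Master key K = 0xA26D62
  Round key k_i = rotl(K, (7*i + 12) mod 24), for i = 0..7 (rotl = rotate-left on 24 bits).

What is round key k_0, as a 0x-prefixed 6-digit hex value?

K = 0xA26D62
k_0 = rotl(K, (7*0+12) mod 24) = rotl(K, 12) = 0xD62A26

0xD62A26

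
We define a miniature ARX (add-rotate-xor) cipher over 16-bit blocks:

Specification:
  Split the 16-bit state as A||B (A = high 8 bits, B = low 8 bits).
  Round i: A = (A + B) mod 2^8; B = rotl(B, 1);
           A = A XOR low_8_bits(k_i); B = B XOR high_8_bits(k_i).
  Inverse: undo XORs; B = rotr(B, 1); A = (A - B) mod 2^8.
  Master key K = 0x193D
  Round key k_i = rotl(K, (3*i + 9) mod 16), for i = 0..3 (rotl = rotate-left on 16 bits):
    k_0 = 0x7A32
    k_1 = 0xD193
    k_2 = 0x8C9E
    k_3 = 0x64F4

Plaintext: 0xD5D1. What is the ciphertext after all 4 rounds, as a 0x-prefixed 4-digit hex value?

s_0 = plaintext = 0xD5D1
s_1 = Round(s_0, k_0) = 0x94D9
s_2 = Round(s_1, k_1) = 0xFE62
s_3 = Round(s_2, k_2) = 0xFE48
s_4 = Round(s_3, k_3) = 0xB2F4

0xB2F4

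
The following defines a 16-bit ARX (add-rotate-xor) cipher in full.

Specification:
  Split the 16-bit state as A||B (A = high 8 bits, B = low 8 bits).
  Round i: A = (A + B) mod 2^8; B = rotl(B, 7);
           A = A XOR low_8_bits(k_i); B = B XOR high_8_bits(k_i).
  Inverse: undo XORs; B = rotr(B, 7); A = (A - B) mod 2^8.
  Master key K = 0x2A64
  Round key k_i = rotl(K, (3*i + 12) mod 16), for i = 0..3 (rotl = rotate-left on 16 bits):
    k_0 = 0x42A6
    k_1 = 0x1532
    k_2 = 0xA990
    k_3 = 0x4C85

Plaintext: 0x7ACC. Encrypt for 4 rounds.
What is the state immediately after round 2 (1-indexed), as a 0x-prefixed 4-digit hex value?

s_0 = plaintext = 0x7ACC
s_1 = Round(s_0, k_0) = 0xE024
s_2 = Round(s_1, k_1) = 0x3607
s_3 = Round(s_2, k_2) = 0xAD2A
s_4 = Round(s_3, k_3) = 0x5259

0x3607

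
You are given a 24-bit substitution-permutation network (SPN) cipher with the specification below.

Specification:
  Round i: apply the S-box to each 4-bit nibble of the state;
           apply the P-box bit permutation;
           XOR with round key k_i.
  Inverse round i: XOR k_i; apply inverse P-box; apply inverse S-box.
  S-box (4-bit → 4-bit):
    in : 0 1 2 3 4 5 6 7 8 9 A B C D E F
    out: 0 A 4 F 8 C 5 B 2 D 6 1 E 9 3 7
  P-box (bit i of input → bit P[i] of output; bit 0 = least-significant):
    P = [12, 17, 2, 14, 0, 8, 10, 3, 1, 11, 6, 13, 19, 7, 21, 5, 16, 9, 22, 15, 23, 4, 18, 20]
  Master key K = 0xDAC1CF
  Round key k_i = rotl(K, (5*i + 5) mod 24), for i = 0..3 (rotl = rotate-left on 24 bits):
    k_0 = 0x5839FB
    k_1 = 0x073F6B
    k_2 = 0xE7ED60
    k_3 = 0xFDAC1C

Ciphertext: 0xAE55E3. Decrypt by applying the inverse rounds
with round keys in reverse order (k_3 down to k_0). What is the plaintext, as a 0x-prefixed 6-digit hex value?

0x1B1017

s_0 = ciphertext = 0xAE55E3
s_1 = InvRound(s_0, k_3) = 0x191373
s_2 = InvRound(s_1, k_2) = 0x3C6767
s_3 = InvRound(s_2, k_1) = 0x4B6843
s_4 = InvRound(s_3, k_0) = 0x1B1017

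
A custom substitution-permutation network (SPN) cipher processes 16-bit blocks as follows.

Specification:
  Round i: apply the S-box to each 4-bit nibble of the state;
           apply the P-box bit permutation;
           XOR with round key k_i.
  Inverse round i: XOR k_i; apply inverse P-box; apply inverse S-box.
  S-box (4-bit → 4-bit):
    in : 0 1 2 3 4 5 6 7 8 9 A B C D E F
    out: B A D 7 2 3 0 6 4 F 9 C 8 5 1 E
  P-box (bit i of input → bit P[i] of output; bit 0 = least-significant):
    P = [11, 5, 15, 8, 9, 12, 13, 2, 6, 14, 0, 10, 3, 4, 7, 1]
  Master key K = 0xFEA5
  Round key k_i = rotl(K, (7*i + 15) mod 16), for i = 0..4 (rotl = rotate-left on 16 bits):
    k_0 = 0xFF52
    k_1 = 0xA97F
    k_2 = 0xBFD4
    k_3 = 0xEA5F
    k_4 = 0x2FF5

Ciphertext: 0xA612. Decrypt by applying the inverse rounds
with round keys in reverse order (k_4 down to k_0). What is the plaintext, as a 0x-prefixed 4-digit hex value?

s_0 = ciphertext = 0xA612
s_1 = InvRound(s_0, k_4) = 0xBDC9
s_2 = InvRound(s_1, k_3) = 0xF10C
s_3 = InvRound(s_2, k_2) = 0x30EE
s_4 = InvRound(s_3, k_1) = 0x7842
s_5 = InvRound(s_4, k_0) = 0x4CEB

0x4CEB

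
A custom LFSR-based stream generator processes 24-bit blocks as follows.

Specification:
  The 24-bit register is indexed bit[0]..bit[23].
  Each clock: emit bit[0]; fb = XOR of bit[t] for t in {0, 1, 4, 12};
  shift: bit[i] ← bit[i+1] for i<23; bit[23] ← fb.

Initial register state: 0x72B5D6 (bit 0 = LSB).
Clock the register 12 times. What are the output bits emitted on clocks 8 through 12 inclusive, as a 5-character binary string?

11010

reg_0 = 0x72B5D6
clock 1: out=0, reg = 0xB95AEB
clock 2: out=1, reg = 0xDCAD75
clock 3: out=1, reg = 0x6E56BA
clock 4: out=0, reg = 0xB72B5D
clock 5: out=1, reg = 0x5B95AE
clock 6: out=0, reg = 0x2DCAD7
clock 7: out=1, reg = 0x96E56B
clock 8: out=1, reg = 0x4B72B5
clock 9: out=1, reg = 0xA5B95A
clock 10: out=0, reg = 0xD2DCAD
clock 11: out=1, reg = 0x696E56
clock 12: out=0, reg = 0x34B72B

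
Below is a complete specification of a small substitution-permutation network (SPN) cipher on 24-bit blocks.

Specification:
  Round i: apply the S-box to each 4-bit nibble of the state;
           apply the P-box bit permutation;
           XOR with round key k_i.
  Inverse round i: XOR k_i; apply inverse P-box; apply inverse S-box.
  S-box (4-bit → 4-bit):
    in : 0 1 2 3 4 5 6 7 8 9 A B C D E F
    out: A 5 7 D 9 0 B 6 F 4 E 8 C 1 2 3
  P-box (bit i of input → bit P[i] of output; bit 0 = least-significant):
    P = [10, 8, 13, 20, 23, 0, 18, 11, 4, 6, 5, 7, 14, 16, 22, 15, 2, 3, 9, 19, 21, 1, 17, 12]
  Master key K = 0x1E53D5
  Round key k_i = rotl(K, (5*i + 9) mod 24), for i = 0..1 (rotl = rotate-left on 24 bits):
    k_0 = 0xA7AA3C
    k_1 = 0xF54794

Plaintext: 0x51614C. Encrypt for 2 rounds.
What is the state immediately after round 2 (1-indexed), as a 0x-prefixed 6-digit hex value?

s_0 = plaintext = 0x51614C
s_1 = Round(s_0, k_0) = 0x364008
s_2 = Round(s_1, k_1) = 0xCFBA59

0xCFBA59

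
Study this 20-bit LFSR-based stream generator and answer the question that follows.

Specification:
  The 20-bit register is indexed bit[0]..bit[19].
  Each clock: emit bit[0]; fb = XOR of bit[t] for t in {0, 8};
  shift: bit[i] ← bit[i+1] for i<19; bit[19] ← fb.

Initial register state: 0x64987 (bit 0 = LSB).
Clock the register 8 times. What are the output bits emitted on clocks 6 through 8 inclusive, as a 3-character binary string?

reg_0 = 0x64987
clock 1: out=1, reg = 0x324C3
clock 2: out=1, reg = 0x99261
clock 3: out=1, reg = 0xCC930
clock 4: out=0, reg = 0xE6498
clock 5: out=0, reg = 0x7324C
clock 6: out=0, reg = 0x39926
clock 7: out=0, reg = 0x9CC93
clock 8: out=1, reg = 0xCE649

001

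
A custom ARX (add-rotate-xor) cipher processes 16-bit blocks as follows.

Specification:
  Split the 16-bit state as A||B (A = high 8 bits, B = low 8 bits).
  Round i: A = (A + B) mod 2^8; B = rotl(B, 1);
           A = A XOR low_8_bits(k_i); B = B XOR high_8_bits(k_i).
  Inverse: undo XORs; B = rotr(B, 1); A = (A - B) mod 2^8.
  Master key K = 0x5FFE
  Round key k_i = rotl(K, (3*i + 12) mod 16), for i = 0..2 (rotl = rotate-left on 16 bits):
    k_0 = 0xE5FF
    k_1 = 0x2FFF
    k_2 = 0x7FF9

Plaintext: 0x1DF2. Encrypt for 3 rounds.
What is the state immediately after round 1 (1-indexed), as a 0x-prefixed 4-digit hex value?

0xF000

s_0 = plaintext = 0x1DF2
s_1 = Round(s_0, k_0) = 0xF000
s_2 = Round(s_1, k_1) = 0x0F2F
s_3 = Round(s_2, k_2) = 0xC721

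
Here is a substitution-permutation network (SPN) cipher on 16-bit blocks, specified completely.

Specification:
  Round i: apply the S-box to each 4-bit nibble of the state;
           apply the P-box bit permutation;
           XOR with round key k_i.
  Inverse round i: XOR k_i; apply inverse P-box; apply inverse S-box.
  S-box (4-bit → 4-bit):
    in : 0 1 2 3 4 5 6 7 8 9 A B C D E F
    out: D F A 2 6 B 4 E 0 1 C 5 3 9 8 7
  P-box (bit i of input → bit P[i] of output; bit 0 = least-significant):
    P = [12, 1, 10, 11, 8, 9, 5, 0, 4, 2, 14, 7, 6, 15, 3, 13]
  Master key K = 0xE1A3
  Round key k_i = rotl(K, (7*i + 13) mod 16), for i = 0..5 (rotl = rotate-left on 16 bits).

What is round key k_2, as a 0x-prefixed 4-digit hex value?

0x1F0D

K = 0xE1A3
k_0 = rotl(K, (7*0+13) mod 16) = rotl(K, 13) = 0x7C34
k_1 = rotl(K, (7*1+13) mod 16) = rotl(K, 4) = 0x1A3E
k_2 = rotl(K, (7*2+13) mod 16) = rotl(K, 11) = 0x1F0D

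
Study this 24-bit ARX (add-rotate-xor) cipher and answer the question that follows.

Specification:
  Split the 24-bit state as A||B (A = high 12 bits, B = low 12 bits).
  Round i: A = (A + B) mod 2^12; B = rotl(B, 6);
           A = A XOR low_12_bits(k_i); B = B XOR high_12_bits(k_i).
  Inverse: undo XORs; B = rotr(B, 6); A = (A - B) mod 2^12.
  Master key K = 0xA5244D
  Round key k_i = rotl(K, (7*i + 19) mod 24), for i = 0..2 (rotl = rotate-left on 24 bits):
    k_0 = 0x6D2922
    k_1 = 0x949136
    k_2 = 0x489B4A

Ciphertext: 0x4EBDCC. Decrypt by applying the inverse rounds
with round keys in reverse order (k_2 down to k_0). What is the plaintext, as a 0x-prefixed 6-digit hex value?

0xE11CB7

s_0 = ciphertext = 0x4EBDCC
s_1 = InvRound(s_0, k_2) = 0xE3C165
s_2 = InvRound(s_1, k_1) = 0x3EAB20
s_3 = InvRound(s_2, k_0) = 0xE11CB7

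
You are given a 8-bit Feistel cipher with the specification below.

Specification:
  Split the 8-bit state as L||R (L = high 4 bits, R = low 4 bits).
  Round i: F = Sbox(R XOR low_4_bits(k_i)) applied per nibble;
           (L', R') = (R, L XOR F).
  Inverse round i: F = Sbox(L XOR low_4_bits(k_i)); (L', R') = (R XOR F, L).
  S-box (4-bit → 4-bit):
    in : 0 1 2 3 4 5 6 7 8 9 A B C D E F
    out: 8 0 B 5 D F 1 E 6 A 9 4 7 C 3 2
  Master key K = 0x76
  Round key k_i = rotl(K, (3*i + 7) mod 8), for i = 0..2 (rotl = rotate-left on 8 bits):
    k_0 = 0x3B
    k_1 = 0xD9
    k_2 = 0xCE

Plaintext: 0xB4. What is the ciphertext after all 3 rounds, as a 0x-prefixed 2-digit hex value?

0xC2

s_0 = plaintext = 0xB4
s_1 = Round(s_0, k_0) = 0x49
s_2 = Round(s_1, k_1) = 0x9C
s_3 = Round(s_2, k_2) = 0xC2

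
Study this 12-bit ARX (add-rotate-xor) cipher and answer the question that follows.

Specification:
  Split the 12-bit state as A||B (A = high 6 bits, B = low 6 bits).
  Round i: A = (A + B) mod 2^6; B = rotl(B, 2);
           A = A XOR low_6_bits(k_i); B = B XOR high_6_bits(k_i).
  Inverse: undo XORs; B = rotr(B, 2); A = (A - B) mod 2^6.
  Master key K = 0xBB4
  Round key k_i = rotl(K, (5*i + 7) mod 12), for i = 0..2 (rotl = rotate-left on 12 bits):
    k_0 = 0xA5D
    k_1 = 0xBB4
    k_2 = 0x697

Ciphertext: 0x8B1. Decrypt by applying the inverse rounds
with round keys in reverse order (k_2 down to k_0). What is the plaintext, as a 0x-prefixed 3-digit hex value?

s_0 = ciphertext = 0x8B1
s_1 = InvRound(s_0, k_2) = 0xEFA
s_2 = InvRound(s_1, k_1) = 0x285
s_3 = InvRound(s_2, k_0) = 0x30B

0x30B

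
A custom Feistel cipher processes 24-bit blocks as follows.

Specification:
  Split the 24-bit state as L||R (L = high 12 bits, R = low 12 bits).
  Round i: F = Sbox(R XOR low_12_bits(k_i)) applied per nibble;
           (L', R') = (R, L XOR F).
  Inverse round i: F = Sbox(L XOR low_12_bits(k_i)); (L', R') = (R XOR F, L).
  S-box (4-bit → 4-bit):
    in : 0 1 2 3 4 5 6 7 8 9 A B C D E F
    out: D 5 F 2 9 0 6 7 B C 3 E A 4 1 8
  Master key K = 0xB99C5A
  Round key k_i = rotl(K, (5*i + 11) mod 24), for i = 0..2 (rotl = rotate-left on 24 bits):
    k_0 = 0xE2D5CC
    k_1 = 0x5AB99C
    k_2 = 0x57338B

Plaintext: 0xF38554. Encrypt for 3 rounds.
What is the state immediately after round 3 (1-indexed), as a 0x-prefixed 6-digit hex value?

s_0 = plaintext = 0xF38554
s_1 = Round(s_0, k_0) = 0x5542F3
s_2 = Round(s_1, k_1) = 0x2F3B3C
s_3 = Round(s_2, k_2) = 0xB3C914

0xB3C914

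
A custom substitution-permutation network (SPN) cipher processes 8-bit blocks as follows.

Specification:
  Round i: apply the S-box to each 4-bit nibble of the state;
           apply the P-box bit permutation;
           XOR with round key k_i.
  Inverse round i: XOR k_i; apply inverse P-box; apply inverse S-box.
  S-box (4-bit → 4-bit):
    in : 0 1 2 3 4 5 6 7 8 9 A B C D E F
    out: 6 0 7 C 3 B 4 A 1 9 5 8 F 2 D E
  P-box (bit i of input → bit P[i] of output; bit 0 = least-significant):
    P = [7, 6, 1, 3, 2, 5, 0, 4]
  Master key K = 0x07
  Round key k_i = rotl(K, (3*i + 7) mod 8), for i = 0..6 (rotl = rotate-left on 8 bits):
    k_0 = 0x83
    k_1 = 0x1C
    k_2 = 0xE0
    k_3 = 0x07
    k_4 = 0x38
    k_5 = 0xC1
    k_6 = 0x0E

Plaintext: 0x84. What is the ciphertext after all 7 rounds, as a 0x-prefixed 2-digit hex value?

0x2A

s_0 = plaintext = 0x84
s_1 = Round(s_0, k_0) = 0x47
s_2 = Round(s_1, k_1) = 0x70
s_3 = Round(s_2, k_2) = 0x92
s_4 = Round(s_3, k_3) = 0xD1
s_5 = Round(s_4, k_4) = 0x18
s_6 = Round(s_5, k_5) = 0x41
s_7 = Round(s_6, k_6) = 0x2A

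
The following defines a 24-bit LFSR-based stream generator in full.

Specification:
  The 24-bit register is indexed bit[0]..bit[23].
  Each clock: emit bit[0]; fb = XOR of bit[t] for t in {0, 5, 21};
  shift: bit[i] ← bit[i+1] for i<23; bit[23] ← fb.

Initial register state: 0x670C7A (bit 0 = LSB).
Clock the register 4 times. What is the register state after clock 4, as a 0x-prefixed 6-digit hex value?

0xA670C7

reg_0 = 0x670C7A
clock 1: out=0, reg = 0x33863D
clock 2: out=1, reg = 0x99C31E
clock 3: out=0, reg = 0x4CE18F
clock 4: out=1, reg = 0xA670C7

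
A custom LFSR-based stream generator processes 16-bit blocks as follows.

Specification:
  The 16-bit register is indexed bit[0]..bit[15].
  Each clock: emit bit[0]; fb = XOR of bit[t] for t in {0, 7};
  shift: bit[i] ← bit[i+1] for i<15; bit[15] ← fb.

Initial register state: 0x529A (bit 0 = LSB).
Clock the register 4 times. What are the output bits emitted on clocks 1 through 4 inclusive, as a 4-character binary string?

reg_0 = 0x529A
clock 1: out=0, reg = 0xA94D
clock 2: out=1, reg = 0xD4A6
clock 3: out=0, reg = 0xEA53
clock 4: out=1, reg = 0xF529

0101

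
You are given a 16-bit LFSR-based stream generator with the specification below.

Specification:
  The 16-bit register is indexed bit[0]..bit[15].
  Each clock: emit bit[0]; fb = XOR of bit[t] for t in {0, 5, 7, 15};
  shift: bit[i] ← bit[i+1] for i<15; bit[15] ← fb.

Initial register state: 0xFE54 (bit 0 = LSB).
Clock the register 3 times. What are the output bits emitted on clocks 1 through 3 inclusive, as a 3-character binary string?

001

reg_0 = 0xFE54
clock 1: out=0, reg = 0xFF2A
clock 2: out=0, reg = 0x7F95
clock 3: out=1, reg = 0x3FCA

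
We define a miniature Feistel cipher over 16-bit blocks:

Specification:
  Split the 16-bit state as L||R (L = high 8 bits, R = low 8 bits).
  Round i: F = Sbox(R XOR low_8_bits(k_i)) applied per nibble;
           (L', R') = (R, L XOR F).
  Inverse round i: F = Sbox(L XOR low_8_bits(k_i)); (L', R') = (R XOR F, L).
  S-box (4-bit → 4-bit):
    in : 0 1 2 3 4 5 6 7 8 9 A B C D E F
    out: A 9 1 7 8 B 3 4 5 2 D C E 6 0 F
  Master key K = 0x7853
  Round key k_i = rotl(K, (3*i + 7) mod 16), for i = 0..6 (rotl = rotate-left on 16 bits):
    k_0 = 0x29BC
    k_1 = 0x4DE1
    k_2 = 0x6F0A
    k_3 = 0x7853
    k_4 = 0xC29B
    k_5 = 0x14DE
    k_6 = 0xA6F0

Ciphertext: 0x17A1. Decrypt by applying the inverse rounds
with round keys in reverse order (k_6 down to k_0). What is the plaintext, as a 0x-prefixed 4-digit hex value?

s_0 = ciphertext = 0x17A1
s_1 = InvRound(s_0, k_6) = 0xA517
s_2 = InvRound(s_1, k_5) = 0x5BA5
s_3 = InvRound(s_2, k_4) = 0x4F5B
s_4 = InvRound(s_3, k_3) = 0xC54F
s_5 = InvRound(s_4, k_2) = 0xA0C5
s_6 = InvRound(s_5, k_1) = 0x4CA0
s_7 = InvRound(s_6, k_0) = 0x5A4C

0x5A4C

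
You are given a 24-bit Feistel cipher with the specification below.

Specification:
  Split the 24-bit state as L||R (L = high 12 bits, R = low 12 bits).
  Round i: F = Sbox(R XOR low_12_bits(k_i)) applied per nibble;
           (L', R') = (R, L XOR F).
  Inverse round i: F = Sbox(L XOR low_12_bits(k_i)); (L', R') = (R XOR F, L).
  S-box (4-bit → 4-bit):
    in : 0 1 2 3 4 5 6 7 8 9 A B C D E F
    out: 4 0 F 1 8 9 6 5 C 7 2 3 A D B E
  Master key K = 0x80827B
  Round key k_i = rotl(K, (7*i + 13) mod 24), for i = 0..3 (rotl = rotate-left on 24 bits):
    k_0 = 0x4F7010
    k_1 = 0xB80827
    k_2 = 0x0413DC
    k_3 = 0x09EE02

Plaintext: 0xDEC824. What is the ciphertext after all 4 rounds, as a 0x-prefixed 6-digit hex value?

s_0 = plaintext = 0xDEC824
s_1 = Round(s_0, k_0) = 0x8241F4
s_2 = Round(s_1, k_1) = 0x1F4FF5
s_3 = Round(s_2, k_2) = 0xFF5B03
s_4 = Round(s_3, k_3) = 0xB036B5

0xB036B5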